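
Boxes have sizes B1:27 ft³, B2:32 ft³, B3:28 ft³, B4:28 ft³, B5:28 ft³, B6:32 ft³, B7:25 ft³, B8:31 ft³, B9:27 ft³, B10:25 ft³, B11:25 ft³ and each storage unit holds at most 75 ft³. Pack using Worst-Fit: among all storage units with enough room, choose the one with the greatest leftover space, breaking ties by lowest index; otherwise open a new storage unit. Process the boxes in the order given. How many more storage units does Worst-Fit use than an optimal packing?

Worst-Fit: [27,32] [28,28] [28,32] [25,31] [27,25] [25] → 6 storage units.
Total size 308 ft³; any packing needs at least ⌈308/75⌉ = 5 storage units.
An optimal packing achieves that bound: [32,32] [31,28] [28,28] [27,27] [25,25,25] → 5 storage units.
Excess: 6 − 5 = 1.

1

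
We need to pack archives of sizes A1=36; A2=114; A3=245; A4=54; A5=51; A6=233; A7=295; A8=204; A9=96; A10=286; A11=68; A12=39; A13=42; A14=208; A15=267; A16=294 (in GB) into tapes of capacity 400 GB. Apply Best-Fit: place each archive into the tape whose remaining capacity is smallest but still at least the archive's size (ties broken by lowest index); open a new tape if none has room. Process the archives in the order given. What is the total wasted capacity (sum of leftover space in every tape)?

A1 (36 GB) → tape 1 (remaining 364 GB)
A2 (114 GB) → tape 1 (remaining 250 GB)
A3 (245 GB) → tape 1 (remaining 5 GB)
A4 (54 GB) → tape 2 (remaining 346 GB)
A5 (51 GB) → tape 2 (remaining 295 GB)
A6 (233 GB) → tape 2 (remaining 62 GB)
A7 (295 GB) → tape 3 (remaining 105 GB)
A8 (204 GB) → tape 4 (remaining 196 GB)
A9 (96 GB) → tape 3 (remaining 9 GB)
A10 (286 GB) → tape 5 (remaining 114 GB)
A11 (68 GB) → tape 5 (remaining 46 GB)
A12 (39 GB) → tape 5 (remaining 7 GB)
A13 (42 GB) → tape 2 (remaining 20 GB)
A14 (208 GB) → tape 6 (remaining 192 GB)
A15 (267 GB) → tape 7 (remaining 133 GB)
A16 (294 GB) → tape 8 (remaining 106 GB)
8 tapes × 400 GB = 3200 GB; used 2532 GB; unused 668 GB.

668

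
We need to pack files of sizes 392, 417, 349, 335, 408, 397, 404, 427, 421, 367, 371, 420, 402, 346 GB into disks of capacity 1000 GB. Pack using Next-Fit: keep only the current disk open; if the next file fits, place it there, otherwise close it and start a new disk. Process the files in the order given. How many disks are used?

7

disk 1: place 392 GB, 608 GB left
disk 1: place 417 GB, 191 GB left
disk 2: place 349 GB, 651 GB left
disk 2: place 335 GB, 316 GB left
disk 3: place 408 GB, 592 GB left
disk 3: place 397 GB, 195 GB left
disk 4: place 404 GB, 596 GB left
disk 4: place 427 GB, 169 GB left
disk 5: place 421 GB, 579 GB left
disk 5: place 367 GB, 212 GB left
disk 6: place 371 GB, 629 GB left
disk 6: place 420 GB, 209 GB left
disk 7: place 402 GB, 598 GB left
disk 7: place 346 GB, 252 GB left
Final disks: [392,417] [349,335] [408,397] [404,427] [421,367] [371,420] [402,346].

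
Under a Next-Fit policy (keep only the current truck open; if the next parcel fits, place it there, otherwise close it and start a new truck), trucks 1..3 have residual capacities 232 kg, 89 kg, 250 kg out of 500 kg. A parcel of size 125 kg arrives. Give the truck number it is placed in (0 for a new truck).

3

Next-Fit only looks at truck 3, which has 250 kg free.
125 kg fits there.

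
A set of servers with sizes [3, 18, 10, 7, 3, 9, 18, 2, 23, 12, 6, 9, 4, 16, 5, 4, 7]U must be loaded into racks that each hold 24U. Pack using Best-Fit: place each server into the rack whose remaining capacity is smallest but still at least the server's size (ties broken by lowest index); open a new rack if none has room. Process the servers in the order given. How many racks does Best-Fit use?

Put 3U in rack 1; 21U remain.
Put 18U in rack 1; 3U remain.
Put 10U in rack 2; 14U remain.
Put 7U in rack 2; 7U remain.
Put 3U in rack 1; 0U remain.
Put 9U in rack 3; 15U remain.
Put 18U in rack 4; 6U remain.
Put 2U in rack 4; 4U remain.
Put 23U in rack 5; 1U remain.
Put 12U in rack 3; 3U remain.
Put 6U in rack 2; 1U remain.
Put 9U in rack 6; 15U remain.
Put 4U in rack 4; 0U remain.
Put 16U in rack 7; 8U remain.
Put 5U in rack 7; 3U remain.
Put 4U in rack 6; 11U remain.
Put 7U in rack 6; 4U remain.

7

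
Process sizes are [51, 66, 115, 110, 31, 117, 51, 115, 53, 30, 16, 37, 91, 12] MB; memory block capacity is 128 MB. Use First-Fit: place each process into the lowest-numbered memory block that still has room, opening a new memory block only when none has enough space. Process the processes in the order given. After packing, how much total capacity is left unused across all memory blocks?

129

Put 51 MB in memory block 1; 77 MB remain.
Put 66 MB in memory block 1; 11 MB remain.
Put 115 MB in memory block 2; 13 MB remain.
Put 110 MB in memory block 3; 18 MB remain.
Put 31 MB in memory block 4; 97 MB remain.
Put 117 MB in memory block 5; 11 MB remain.
Put 51 MB in memory block 4; 46 MB remain.
Put 115 MB in memory block 6; 13 MB remain.
Put 53 MB in memory block 7; 75 MB remain.
Put 30 MB in memory block 4; 16 MB remain.
Put 16 MB in memory block 3; 2 MB remain.
Put 37 MB in memory block 7; 38 MB remain.
Put 91 MB in memory block 8; 37 MB remain.
Put 12 MB in memory block 2; 1 MB remain.
8 memory blocks × 128 MB = 1024 MB; used 895 MB; unused 129 MB.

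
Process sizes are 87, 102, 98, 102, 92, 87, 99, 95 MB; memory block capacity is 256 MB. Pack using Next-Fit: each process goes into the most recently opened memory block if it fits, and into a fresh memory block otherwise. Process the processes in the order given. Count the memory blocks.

4 memory blocks

87 MB → memory block 1 (remaining 169 MB)
102 MB → memory block 1 (remaining 67 MB)
98 MB → memory block 2 (remaining 158 MB)
102 MB → memory block 2 (remaining 56 MB)
92 MB → memory block 3 (remaining 164 MB)
87 MB → memory block 3 (remaining 77 MB)
99 MB → memory block 4 (remaining 157 MB)
95 MB → memory block 4 (remaining 62 MB)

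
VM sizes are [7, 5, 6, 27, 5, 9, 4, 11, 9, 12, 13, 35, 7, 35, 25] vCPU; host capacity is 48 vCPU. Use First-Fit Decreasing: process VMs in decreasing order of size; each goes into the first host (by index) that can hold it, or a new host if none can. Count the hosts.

Sorted descending: 35, 35, 27, 25, 13, 12, 11, 9, 9, 7, 7, 6, 5, 5, 4.
host 1: place 35 vCPU, 13 vCPU left
host 2: place 35 vCPU, 13 vCPU left
host 3: place 27 vCPU, 21 vCPU left
host 4: place 25 vCPU, 23 vCPU left
host 1: place 13 vCPU, 0 vCPU left
host 2: place 12 vCPU, 1 vCPU left
host 3: place 11 vCPU, 10 vCPU left
host 3: place 9 vCPU, 1 vCPU left
host 4: place 9 vCPU, 14 vCPU left
host 4: place 7 vCPU, 7 vCPU left
host 4: place 7 vCPU, 0 vCPU left
host 5: place 6 vCPU, 42 vCPU left
host 5: place 5 vCPU, 37 vCPU left
host 5: place 5 vCPU, 32 vCPU left
host 5: place 4 vCPU, 28 vCPU left

5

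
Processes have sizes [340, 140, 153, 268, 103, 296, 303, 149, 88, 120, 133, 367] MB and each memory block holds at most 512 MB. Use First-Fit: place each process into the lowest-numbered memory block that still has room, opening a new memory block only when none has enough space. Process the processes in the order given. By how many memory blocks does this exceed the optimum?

First-Fit: [340,140] [153,268,88] [103,296] [303,149] [120,133] [367] → 6 memory blocks.
Total size 2460 MB; any packing needs at least ⌈2460/512⌉ = 5 memory blocks.
An optimal packing achieves that bound: [367,140] [340,153] [303,149] [296,120,88] [268,133,103] → 5 memory blocks.
Excess: 6 − 5 = 1.

1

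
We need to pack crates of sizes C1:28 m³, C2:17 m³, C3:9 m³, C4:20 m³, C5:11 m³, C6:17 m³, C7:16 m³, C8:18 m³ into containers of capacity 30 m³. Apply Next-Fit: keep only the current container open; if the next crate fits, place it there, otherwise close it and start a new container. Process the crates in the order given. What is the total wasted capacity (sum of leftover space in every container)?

44

C1 (28 m³) → container 1 (remaining 2 m³)
C2 (17 m³) → container 2 (remaining 13 m³)
C3 (9 m³) → container 2 (remaining 4 m³)
C4 (20 m³) → container 3 (remaining 10 m³)
C5 (11 m³) → container 4 (remaining 19 m³)
C6 (17 m³) → container 4 (remaining 2 m³)
C7 (16 m³) → container 5 (remaining 14 m³)
C8 (18 m³) → container 6 (remaining 12 m³)
6 containers × 30 m³ = 180 m³; used 136 m³; unused 44 m³.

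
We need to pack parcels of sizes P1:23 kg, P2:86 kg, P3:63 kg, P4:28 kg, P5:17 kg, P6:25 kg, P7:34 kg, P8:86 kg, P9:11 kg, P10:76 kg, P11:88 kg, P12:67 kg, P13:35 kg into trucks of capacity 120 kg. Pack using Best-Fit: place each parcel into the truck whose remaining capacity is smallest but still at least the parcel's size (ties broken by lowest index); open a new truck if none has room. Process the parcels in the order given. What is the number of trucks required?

7 trucks

P1 (23 kg) → truck 1 (remaining 97 kg)
P2 (86 kg) → truck 1 (remaining 11 kg)
P3 (63 kg) → truck 2 (remaining 57 kg)
P4 (28 kg) → truck 2 (remaining 29 kg)
P5 (17 kg) → truck 2 (remaining 12 kg)
P6 (25 kg) → truck 3 (remaining 95 kg)
P7 (34 kg) → truck 3 (remaining 61 kg)
P8 (86 kg) → truck 4 (remaining 34 kg)
P9 (11 kg) → truck 1 (remaining 0 kg)
P10 (76 kg) → truck 5 (remaining 44 kg)
P11 (88 kg) → truck 6 (remaining 32 kg)
P12 (67 kg) → truck 7 (remaining 53 kg)
P13 (35 kg) → truck 5 (remaining 9 kg)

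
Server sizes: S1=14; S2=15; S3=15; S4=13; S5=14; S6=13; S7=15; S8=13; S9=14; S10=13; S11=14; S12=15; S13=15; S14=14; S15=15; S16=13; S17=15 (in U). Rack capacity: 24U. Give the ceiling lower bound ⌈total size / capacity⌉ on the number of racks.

Total size = 14 + 15 + 15 + 13 + 14 + 13 + 15 + 13 + 14 + 13 + 14 + 15 + 15 + 14 + 15 + 13 + 15 = 240U.
⌈240 / 24⌉ = 10.

10 racks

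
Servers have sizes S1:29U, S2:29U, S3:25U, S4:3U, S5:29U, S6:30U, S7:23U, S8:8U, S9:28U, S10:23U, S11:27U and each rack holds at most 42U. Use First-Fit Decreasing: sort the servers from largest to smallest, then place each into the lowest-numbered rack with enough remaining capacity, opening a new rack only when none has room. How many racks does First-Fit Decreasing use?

Sorted descending: 30, 29, 29, 29, 28, 27, 25, 23, 23, 8, 3.
30U → rack 1 (remaining 12U)
29U → rack 2 (remaining 13U)
29U → rack 3 (remaining 13U)
29U → rack 4 (remaining 13U)
28U → rack 5 (remaining 14U)
27U → rack 6 (remaining 15U)
25U → rack 7 (remaining 17U)
23U → rack 8 (remaining 19U)
23U → rack 9 (remaining 19U)
8U → rack 1 (remaining 4U)
3U → rack 1 (remaining 1U)
Final racks: [30,8,3] [29] [29] [29] [28] [27] [25] [23] [23].

9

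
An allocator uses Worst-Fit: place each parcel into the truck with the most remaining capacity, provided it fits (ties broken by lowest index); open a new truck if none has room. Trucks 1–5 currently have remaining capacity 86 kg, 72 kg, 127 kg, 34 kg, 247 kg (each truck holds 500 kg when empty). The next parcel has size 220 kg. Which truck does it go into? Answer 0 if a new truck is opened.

Trucks with room: truck 5 (247 kg).
Most room is truck 5 with 247 kg free.

5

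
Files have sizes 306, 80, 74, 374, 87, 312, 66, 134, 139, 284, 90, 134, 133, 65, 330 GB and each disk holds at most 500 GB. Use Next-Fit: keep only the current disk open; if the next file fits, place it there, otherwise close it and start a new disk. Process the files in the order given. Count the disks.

disk 1: place 306 GB, 194 GB left
disk 1: place 80 GB, 114 GB left
disk 1: place 74 GB, 40 GB left
disk 2: place 374 GB, 126 GB left
disk 2: place 87 GB, 39 GB left
disk 3: place 312 GB, 188 GB left
disk 3: place 66 GB, 122 GB left
disk 4: place 134 GB, 366 GB left
disk 4: place 139 GB, 227 GB left
disk 5: place 284 GB, 216 GB left
disk 5: place 90 GB, 126 GB left
disk 6: place 134 GB, 366 GB left
disk 6: place 133 GB, 233 GB left
disk 6: place 65 GB, 168 GB left
disk 7: place 330 GB, 170 GB left

7 disks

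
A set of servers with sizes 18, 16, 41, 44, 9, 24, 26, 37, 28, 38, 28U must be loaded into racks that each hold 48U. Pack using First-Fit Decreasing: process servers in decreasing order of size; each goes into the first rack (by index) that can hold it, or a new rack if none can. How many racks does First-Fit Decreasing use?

8

Sorted descending: 44, 41, 38, 37, 28, 28, 26, 24, 18, 16, 9.
Put 44U in rack 1; 4U remain.
Put 41U in rack 2; 7U remain.
Put 38U in rack 3; 10U remain.
Put 37U in rack 4; 11U remain.
Put 28U in rack 5; 20U remain.
Put 28U in rack 6; 20U remain.
Put 26U in rack 7; 22U remain.
Put 24U in rack 8; 24U remain.
Put 18U in rack 5; 2U remain.
Put 16U in rack 6; 4U remain.
Put 9U in rack 3; 1U remain.
Final racks: [44] [41] [38,9] [37] [28,18] [28,16] [26] [24].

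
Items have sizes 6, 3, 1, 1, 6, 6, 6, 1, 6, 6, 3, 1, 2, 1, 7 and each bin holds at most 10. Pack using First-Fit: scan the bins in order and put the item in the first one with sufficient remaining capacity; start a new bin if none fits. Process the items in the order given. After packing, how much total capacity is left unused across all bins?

Put 6 in bin 1; 4 remain.
Put 3 in bin 1; 1 remain.
Put 1 in bin 1; 0 remain.
Put 1 in bin 2; 9 remain.
Put 6 in bin 2; 3 remain.
Put 6 in bin 3; 4 remain.
Put 6 in bin 4; 4 remain.
Put 1 in bin 2; 2 remain.
Put 6 in bin 5; 4 remain.
Put 6 in bin 6; 4 remain.
Put 3 in bin 3; 1 remain.
Put 1 in bin 2; 1 remain.
Put 2 in bin 4; 2 remain.
Put 1 in bin 2; 0 remain.
Put 7 in bin 7; 3 remain.
7 bins × 10 = 70; used 56; unused 14.

14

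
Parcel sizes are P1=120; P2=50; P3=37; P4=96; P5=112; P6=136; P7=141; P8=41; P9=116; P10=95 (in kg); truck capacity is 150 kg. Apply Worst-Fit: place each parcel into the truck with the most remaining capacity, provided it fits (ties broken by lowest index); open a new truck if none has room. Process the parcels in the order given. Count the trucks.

Put P1 (120 kg) in truck 1; 30 kg remain.
Put P2 (50 kg) in truck 2; 100 kg remain.
Put P3 (37 kg) in truck 2; 63 kg remain.
Put P4 (96 kg) in truck 3; 54 kg remain.
Put P5 (112 kg) in truck 4; 38 kg remain.
Put P6 (136 kg) in truck 5; 14 kg remain.
Put P7 (141 kg) in truck 6; 9 kg remain.
Put P8 (41 kg) in truck 2; 22 kg remain.
Put P9 (116 kg) in truck 7; 34 kg remain.
Put P10 (95 kg) in truck 8; 55 kg remain.

8 trucks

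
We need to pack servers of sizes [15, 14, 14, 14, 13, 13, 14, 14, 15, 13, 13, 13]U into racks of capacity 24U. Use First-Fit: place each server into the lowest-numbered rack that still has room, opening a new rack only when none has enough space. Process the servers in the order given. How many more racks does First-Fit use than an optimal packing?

0

First-Fit: [15] [14] [14] [14] [13] [13] [14] [14] [15] [13] [13] [13] → 12 racks.
12 servers exceed 12U (half the capacity), and no two of those can share a rack, so at least 12 racks are needed.
So 12 is already optimal.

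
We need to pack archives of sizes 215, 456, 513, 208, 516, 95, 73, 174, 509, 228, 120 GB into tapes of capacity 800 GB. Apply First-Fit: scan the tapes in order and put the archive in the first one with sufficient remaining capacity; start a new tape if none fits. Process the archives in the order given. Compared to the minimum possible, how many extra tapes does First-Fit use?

First-Fit: [215,456,95] [513,208,73] [516,174] [509,228] [120] → 5 tapes.
Total size 3107 GB; any packing needs at least ⌈3107/800⌉ = 4 tapes.
An optimal packing achieves that bound: [516,228] [513,174,95] [509,215,73] [456,208,120] → 4 tapes.
Excess: 5 − 4 = 1.

1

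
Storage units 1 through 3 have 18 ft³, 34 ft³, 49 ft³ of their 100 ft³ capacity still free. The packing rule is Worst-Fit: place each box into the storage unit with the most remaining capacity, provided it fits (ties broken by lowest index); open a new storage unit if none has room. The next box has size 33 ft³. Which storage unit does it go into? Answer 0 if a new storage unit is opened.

Storage units with room: storage unit 2 (34 ft³), storage unit 3 (49 ft³).
Most room is storage unit 3 with 49 ft³ free.

3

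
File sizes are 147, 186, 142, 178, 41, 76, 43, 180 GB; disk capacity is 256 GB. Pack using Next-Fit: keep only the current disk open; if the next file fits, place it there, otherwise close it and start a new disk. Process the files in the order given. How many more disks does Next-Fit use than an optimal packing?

Next-Fit: [147] [186] [142] [178,41] [76,43] [180] → 6 disks.
5 files exceed 128 GB (half the capacity), and no two of those can share a disk, so at least 5 disks are needed.
An optimal packing achieves that bound: [186,43] [180,76] [178,41] [147] [142] → 5 disks.
Excess: 6 − 5 = 1.

1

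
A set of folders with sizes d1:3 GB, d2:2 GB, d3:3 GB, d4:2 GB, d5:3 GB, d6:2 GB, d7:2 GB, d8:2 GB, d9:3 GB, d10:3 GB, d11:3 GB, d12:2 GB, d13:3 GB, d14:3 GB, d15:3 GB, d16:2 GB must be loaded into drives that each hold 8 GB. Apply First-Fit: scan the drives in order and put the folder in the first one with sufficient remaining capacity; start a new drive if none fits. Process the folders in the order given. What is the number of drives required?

Put d1 (3 GB) in drive 1; 5 GB remain.
Put d2 (2 GB) in drive 1; 3 GB remain.
Put d3 (3 GB) in drive 1; 0 GB remain.
Put d4 (2 GB) in drive 2; 6 GB remain.
Put d5 (3 GB) in drive 2; 3 GB remain.
Put d6 (2 GB) in drive 2; 1 GB remain.
Put d7 (2 GB) in drive 3; 6 GB remain.
Put d8 (2 GB) in drive 3; 4 GB remain.
Put d9 (3 GB) in drive 3; 1 GB remain.
Put d10 (3 GB) in drive 4; 5 GB remain.
Put d11 (3 GB) in drive 4; 2 GB remain.
Put d12 (2 GB) in drive 4; 0 GB remain.
Put d13 (3 GB) in drive 5; 5 GB remain.
Put d14 (3 GB) in drive 5; 2 GB remain.
Put d15 (3 GB) in drive 6; 5 GB remain.
Put d16 (2 GB) in drive 5; 0 GB remain.
Final drives: [3,2,3] [2,3,2] [2,2,3] [3,3,2] [3,3,2] [3].

6 drives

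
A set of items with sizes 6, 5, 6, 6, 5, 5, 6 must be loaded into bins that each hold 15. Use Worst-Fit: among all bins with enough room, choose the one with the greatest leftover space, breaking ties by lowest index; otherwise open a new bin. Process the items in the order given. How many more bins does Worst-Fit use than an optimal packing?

Worst-Fit: [6,5] [6,6] [5,5] [6] → 4 bins.
Total size 39; any packing needs at least ⌈39/15⌉ = 3 bins.
An optimal packing achieves that bound: [6,6] [6,6] [5,5,5] → 3 bins.
Excess: 4 − 3 = 1.

1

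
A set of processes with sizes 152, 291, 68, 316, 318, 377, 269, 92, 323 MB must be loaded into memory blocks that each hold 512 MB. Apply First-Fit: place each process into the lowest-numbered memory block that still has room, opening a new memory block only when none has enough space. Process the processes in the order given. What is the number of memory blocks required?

6

152 MB → memory block 1 (remaining 360 MB)
291 MB → memory block 1 (remaining 69 MB)
68 MB → memory block 1 (remaining 1 MB)
316 MB → memory block 2 (remaining 196 MB)
318 MB → memory block 3 (remaining 194 MB)
377 MB → memory block 4 (remaining 135 MB)
269 MB → memory block 5 (remaining 243 MB)
92 MB → memory block 2 (remaining 104 MB)
323 MB → memory block 6 (remaining 189 MB)
Final memory blocks: [152,291,68] [316,92] [318] [377] [269] [323].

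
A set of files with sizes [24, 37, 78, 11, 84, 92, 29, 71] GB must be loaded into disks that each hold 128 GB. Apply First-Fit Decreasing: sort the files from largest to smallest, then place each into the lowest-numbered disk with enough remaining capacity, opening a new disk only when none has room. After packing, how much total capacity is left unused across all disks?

Sorted descending: 92, 84, 78, 71, 37, 29, 24, 11.
92 GB → disk 1 (remaining 36 GB)
84 GB → disk 2 (remaining 44 GB)
78 GB → disk 3 (remaining 50 GB)
71 GB → disk 4 (remaining 57 GB)
37 GB → disk 2 (remaining 7 GB)
29 GB → disk 1 (remaining 7 GB)
24 GB → disk 3 (remaining 26 GB)
11 GB → disk 3 (remaining 15 GB)
4 disks × 128 GB = 512 GB; used 426 GB; unused 86 GB.

86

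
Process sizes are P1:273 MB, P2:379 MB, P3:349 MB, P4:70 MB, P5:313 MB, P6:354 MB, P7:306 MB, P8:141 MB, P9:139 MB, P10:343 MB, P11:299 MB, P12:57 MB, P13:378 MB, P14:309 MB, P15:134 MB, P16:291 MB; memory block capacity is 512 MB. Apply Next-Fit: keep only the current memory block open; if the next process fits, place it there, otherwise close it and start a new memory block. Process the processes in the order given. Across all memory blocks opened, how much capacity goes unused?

1497

P1 (273 MB) → memory block 1 (remaining 239 MB)
P2 (379 MB) → memory block 2 (remaining 133 MB)
P3 (349 MB) → memory block 3 (remaining 163 MB)
P4 (70 MB) → memory block 3 (remaining 93 MB)
P5 (313 MB) → memory block 4 (remaining 199 MB)
P6 (354 MB) → memory block 5 (remaining 158 MB)
P7 (306 MB) → memory block 6 (remaining 206 MB)
P8 (141 MB) → memory block 6 (remaining 65 MB)
P9 (139 MB) → memory block 7 (remaining 373 MB)
P10 (343 MB) → memory block 7 (remaining 30 MB)
P11 (299 MB) → memory block 8 (remaining 213 MB)
P12 (57 MB) → memory block 8 (remaining 156 MB)
P13 (378 MB) → memory block 9 (remaining 134 MB)
P14 (309 MB) → memory block 10 (remaining 203 MB)
P15 (134 MB) → memory block 10 (remaining 69 MB)
P16 (291 MB) → memory block 11 (remaining 221 MB)
11 memory blocks × 512 MB = 5632 MB; used 4135 MB; unused 1497 MB.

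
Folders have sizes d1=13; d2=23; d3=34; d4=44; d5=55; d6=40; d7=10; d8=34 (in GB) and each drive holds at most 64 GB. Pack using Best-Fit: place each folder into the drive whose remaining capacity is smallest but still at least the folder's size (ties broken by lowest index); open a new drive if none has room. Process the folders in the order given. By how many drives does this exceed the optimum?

1

Best-Fit: [13,23] [34] [44,10] [55] [40] [34] → 6 drives.
5 folders exceed 32 GB (half the capacity), and no two of those can share a drive, so at least 5 drives are needed.
An optimal packing achieves that bound: [55] [44,13] [40,23] [34,10] [34] → 5 drives.
Excess: 6 − 5 = 1.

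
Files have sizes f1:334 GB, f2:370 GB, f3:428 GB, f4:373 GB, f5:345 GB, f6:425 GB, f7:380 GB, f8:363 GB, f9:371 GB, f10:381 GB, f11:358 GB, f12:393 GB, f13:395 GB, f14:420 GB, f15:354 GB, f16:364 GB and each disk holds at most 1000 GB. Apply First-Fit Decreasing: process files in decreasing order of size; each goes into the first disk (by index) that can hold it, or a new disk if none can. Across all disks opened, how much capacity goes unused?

Sorted descending: 428, 425, 420, 395, 393, 381, 380, 373, 371, 370, 364, 363, 358, 354, 345, 334.
Put 428 GB in disk 1; 572 GB remain.
Put 425 GB in disk 1; 147 GB remain.
Put 420 GB in disk 2; 580 GB remain.
Put 395 GB in disk 2; 185 GB remain.
Put 393 GB in disk 3; 607 GB remain.
Put 381 GB in disk 3; 226 GB remain.
Put 380 GB in disk 4; 620 GB remain.
Put 373 GB in disk 4; 247 GB remain.
Put 371 GB in disk 5; 629 GB remain.
Put 370 GB in disk 5; 259 GB remain.
Put 364 GB in disk 6; 636 GB remain.
Put 363 GB in disk 6; 273 GB remain.
Put 358 GB in disk 7; 642 GB remain.
Put 354 GB in disk 7; 288 GB remain.
Put 345 GB in disk 8; 655 GB remain.
Put 334 GB in disk 8; 321 GB remain.
8 disks × 1000 GB = 8000 GB; used 6054 GB; unused 1946 GB.

1946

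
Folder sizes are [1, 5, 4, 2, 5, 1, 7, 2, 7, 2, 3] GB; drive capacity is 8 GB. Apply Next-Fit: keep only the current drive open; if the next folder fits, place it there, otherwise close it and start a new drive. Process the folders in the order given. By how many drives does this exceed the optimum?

2

Next-Fit: [1,5] [4,2] [5,1] [7] [2] [7] [2,3] → 7 drives.
Total size 39 GB; any packing needs at least ⌈39/8⌉ = 5 drives.
An optimal packing achieves that bound: [7,1] [7,1] [5,3] [5,2] [4,2,2] → 5 drives.
Excess: 7 − 5 = 2.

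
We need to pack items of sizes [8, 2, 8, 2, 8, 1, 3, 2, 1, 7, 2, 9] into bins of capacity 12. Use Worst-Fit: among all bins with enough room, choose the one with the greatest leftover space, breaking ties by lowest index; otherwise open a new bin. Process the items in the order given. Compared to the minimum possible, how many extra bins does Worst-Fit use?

Worst-Fit: [8,2,2] [8,2,1] [8,1,3] [7,2] [9] → 5 bins.
Total size 53; any packing needs at least ⌈53/12⌉ = 5 bins.
So 5 is already optimal.

0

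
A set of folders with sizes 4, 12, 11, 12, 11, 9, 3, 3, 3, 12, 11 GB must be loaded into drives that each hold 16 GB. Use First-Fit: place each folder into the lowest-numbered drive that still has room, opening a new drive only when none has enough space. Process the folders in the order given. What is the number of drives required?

7

drive 1: place 4 GB, 12 GB left
drive 1: place 12 GB, 0 GB left
drive 2: place 11 GB, 5 GB left
drive 3: place 12 GB, 4 GB left
drive 4: place 11 GB, 5 GB left
drive 5: place 9 GB, 7 GB left
drive 2: place 3 GB, 2 GB left
drive 3: place 3 GB, 1 GB left
drive 4: place 3 GB, 2 GB left
drive 6: place 12 GB, 4 GB left
drive 7: place 11 GB, 5 GB left
Final drives: [4,12] [11,3] [12,3] [11,3] [9] [12] [11].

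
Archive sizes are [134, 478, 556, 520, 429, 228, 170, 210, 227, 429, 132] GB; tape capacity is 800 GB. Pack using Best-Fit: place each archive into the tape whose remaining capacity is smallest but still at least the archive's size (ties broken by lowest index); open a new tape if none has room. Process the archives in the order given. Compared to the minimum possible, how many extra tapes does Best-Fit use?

Best-Fit: [134,478,170] [556,228] [520,210] [429,227,132] [429] → 5 tapes.
Total size 3513 GB; any packing needs at least ⌈3513/800⌉ = 5 tapes.
So 5 is already optimal.

0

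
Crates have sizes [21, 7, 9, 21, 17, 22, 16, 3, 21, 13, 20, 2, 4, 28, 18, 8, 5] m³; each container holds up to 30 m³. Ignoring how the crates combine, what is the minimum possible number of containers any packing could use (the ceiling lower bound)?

8 containers

Total size = 21 + 7 + 9 + 21 + 17 + 22 + 16 + 3 + 21 + 13 + 20 + 2 + 4 + 28 + 18 + 8 + 5 = 235 m³.
⌈235 / 30⌉ = 8.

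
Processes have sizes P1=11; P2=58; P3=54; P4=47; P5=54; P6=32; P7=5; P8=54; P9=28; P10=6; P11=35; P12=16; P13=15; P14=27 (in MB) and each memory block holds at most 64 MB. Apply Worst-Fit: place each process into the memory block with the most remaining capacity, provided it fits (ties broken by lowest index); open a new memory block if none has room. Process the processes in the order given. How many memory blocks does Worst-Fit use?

8

P1 (11 MB) → memory block 1 (remaining 53 MB)
P2 (58 MB) → memory block 2 (remaining 6 MB)
P3 (54 MB) → memory block 3 (remaining 10 MB)
P4 (47 MB) → memory block 1 (remaining 6 MB)
P5 (54 MB) → memory block 4 (remaining 10 MB)
P6 (32 MB) → memory block 5 (remaining 32 MB)
P7 (5 MB) → memory block 5 (remaining 27 MB)
P8 (54 MB) → memory block 6 (remaining 10 MB)
P9 (28 MB) → memory block 7 (remaining 36 MB)
P10 (6 MB) → memory block 7 (remaining 30 MB)
P11 (35 MB) → memory block 8 (remaining 29 MB)
P12 (16 MB) → memory block 7 (remaining 14 MB)
P13 (15 MB) → memory block 8 (remaining 14 MB)
P14 (27 MB) → memory block 5 (remaining 0 MB)
Final memory blocks: [11,47] [58] [54] [54] [32,5,27] [54] [28,6,16] [35,15].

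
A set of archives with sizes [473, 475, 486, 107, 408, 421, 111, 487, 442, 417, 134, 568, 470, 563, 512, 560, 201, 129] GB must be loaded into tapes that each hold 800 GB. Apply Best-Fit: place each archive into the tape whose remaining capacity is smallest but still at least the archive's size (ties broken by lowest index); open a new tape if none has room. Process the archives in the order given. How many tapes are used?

Put 473 GB in tape 1; 327 GB remain.
Put 475 GB in tape 2; 325 GB remain.
Put 486 GB in tape 3; 314 GB remain.
Put 107 GB in tape 3; 207 GB remain.
Put 408 GB in tape 4; 392 GB remain.
Put 421 GB in tape 5; 379 GB remain.
Put 111 GB in tape 3; 96 GB remain.
Put 487 GB in tape 6; 313 GB remain.
Put 442 GB in tape 7; 358 GB remain.
Put 417 GB in tape 8; 383 GB remain.
Put 134 GB in tape 6; 179 GB remain.
Put 568 GB in tape 9; 232 GB remain.
Put 470 GB in tape 10; 330 GB remain.
Put 563 GB in tape 11; 237 GB remain.
Put 512 GB in tape 12; 288 GB remain.
Put 560 GB in tape 13; 240 GB remain.
Put 201 GB in tape 9; 31 GB remain.
Put 129 GB in tape 6; 50 GB remain.
Final tapes: [473] [475] [486,107,111] [408] [421] [487,134,129] [442] [417] [568,201] [470] [563] [512] [560].

13 tapes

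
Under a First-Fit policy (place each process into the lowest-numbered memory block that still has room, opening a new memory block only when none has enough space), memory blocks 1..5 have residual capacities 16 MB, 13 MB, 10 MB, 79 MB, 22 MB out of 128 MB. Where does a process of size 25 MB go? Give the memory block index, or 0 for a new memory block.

4

Memory blocks with room: memory block 4 (79 MB).
The first with room is memory block 4.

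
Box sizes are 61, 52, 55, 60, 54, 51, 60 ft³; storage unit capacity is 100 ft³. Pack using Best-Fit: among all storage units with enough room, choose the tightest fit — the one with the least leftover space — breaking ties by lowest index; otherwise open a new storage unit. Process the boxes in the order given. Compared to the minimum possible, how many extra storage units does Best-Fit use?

Best-Fit: [61] [52] [55] [60] [54] [51] [60] → 7 storage units.
7 boxes exceed 50 ft³ (half the capacity), and no two of those can share a storage unit, so at least 7 storage units are needed.
So 7 is already optimal.

0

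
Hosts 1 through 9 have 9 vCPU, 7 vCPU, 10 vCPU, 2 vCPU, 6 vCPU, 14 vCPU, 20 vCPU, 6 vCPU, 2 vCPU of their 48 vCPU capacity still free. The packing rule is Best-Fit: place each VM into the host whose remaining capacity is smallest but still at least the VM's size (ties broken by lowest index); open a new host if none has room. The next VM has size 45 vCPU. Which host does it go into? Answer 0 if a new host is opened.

No host has ≥ 45 vCPU free, so a new host is opened.

0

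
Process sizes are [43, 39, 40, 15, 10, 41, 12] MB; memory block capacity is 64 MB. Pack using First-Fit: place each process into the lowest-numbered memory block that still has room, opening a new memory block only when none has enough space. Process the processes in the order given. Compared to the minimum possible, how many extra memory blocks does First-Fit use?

First-Fit: [43,15] [39,10,12] [40] [41] → 4 memory blocks.
Total size 200 MB; any packing needs at least ⌈200/64⌉ = 4 memory blocks.
So 4 is already optimal.

0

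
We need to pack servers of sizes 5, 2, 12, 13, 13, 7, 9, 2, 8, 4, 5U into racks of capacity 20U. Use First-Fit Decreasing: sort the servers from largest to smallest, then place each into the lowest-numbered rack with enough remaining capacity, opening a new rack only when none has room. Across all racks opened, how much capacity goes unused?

Sorted descending: 13, 13, 12, 9, 8, 7, 5, 5, 4, 2, 2.
13U → rack 1 (remaining 7U)
13U → rack 2 (remaining 7U)
12U → rack 3 (remaining 8U)
9U → rack 4 (remaining 11U)
8U → rack 3 (remaining 0U)
7U → rack 1 (remaining 0U)
5U → rack 2 (remaining 2U)
5U → rack 4 (remaining 6U)
4U → rack 4 (remaining 2U)
2U → rack 2 (remaining 0U)
2U → rack 4 (remaining 0U)
4 racks × 20U = 80U; used 80U; unused 0U.

0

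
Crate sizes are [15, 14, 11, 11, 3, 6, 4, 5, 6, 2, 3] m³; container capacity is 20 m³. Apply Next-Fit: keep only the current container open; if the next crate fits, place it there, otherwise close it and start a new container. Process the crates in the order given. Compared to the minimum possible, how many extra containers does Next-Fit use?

1

Next-Fit: [15] [14] [11] [11,3,6] [4,5,6,2,3] → 5 containers.
Total size 80 m³; any packing needs at least ⌈80/20⌉ = 4 containers.
An optimal packing achieves that bound: [15,5] [14,6] [11,6,3] [11,4,3,2] → 4 containers.
Excess: 5 − 4 = 1.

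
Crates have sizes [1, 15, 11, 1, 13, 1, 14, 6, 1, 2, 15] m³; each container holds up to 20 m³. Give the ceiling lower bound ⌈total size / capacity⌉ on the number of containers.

Total size = 1 + 15 + 11 + 1 + 13 + 1 + 14 + 6 + 1 + 2 + 15 = 80 m³.
⌈80 / 20⌉ = 4.

4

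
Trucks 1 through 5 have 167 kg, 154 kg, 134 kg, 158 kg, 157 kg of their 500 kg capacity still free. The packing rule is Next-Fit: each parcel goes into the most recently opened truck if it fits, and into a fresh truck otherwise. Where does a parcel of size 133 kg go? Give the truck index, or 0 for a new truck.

Next-Fit only looks at truck 5, which has 157 kg free.
133 kg fits there.

5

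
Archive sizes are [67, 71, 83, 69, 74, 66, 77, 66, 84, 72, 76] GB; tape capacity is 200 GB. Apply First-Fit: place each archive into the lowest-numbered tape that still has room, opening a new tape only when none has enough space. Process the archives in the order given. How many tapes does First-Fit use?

67 GB → tape 1 (remaining 133 GB)
71 GB → tape 1 (remaining 62 GB)
83 GB → tape 2 (remaining 117 GB)
69 GB → tape 2 (remaining 48 GB)
74 GB → tape 3 (remaining 126 GB)
66 GB → tape 3 (remaining 60 GB)
77 GB → tape 4 (remaining 123 GB)
66 GB → tape 4 (remaining 57 GB)
84 GB → tape 5 (remaining 116 GB)
72 GB → tape 5 (remaining 44 GB)
76 GB → tape 6 (remaining 124 GB)

6 tapes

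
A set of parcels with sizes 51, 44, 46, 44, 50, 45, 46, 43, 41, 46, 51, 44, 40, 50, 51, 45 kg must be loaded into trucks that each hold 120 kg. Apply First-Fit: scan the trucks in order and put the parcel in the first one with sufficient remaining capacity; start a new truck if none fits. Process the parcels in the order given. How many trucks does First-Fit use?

8

51 kg → truck 1 (remaining 69 kg)
44 kg → truck 1 (remaining 25 kg)
46 kg → truck 2 (remaining 74 kg)
44 kg → truck 2 (remaining 30 kg)
50 kg → truck 3 (remaining 70 kg)
45 kg → truck 3 (remaining 25 kg)
46 kg → truck 4 (remaining 74 kg)
43 kg → truck 4 (remaining 31 kg)
41 kg → truck 5 (remaining 79 kg)
46 kg → truck 5 (remaining 33 kg)
51 kg → truck 6 (remaining 69 kg)
44 kg → truck 6 (remaining 25 kg)
40 kg → truck 7 (remaining 80 kg)
50 kg → truck 7 (remaining 30 kg)
51 kg → truck 8 (remaining 69 kg)
45 kg → truck 8 (remaining 24 kg)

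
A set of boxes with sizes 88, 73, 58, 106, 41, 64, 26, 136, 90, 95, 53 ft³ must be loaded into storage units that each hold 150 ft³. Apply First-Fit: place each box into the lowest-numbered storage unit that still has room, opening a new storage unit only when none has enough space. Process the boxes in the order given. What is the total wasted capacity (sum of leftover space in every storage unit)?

storage unit 1: place 88 ft³, 62 ft³ left
storage unit 2: place 73 ft³, 77 ft³ left
storage unit 1: place 58 ft³, 4 ft³ left
storage unit 3: place 106 ft³, 44 ft³ left
storage unit 2: place 41 ft³, 36 ft³ left
storage unit 4: place 64 ft³, 86 ft³ left
storage unit 2: place 26 ft³, 10 ft³ left
storage unit 5: place 136 ft³, 14 ft³ left
storage unit 6: place 90 ft³, 60 ft³ left
storage unit 7: place 95 ft³, 55 ft³ left
storage unit 4: place 53 ft³, 33 ft³ left
7 storage units × 150 ft³ = 1050 ft³; used 830 ft³; unused 220 ft³.

220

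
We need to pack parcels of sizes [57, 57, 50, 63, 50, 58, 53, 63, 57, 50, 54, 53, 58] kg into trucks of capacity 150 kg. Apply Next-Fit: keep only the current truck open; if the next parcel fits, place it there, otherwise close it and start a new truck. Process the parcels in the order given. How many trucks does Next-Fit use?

57 kg → truck 1 (remaining 93 kg)
57 kg → truck 1 (remaining 36 kg)
50 kg → truck 2 (remaining 100 kg)
63 kg → truck 2 (remaining 37 kg)
50 kg → truck 3 (remaining 100 kg)
58 kg → truck 3 (remaining 42 kg)
53 kg → truck 4 (remaining 97 kg)
63 kg → truck 4 (remaining 34 kg)
57 kg → truck 5 (remaining 93 kg)
50 kg → truck 5 (remaining 43 kg)
54 kg → truck 6 (remaining 96 kg)
53 kg → truck 6 (remaining 43 kg)
58 kg → truck 7 (remaining 92 kg)
Final trucks: [57,57] [50,63] [50,58] [53,63] [57,50] [54,53] [58].

7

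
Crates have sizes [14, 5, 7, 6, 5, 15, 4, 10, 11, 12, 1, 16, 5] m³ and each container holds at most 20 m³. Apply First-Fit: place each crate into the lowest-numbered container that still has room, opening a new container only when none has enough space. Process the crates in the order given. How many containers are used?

Put 14 m³ in container 1; 6 m³ remain.
Put 5 m³ in container 1; 1 m³ remain.
Put 7 m³ in container 2; 13 m³ remain.
Put 6 m³ in container 2; 7 m³ remain.
Put 5 m³ in container 2; 2 m³ remain.
Put 15 m³ in container 3; 5 m³ remain.
Put 4 m³ in container 3; 1 m³ remain.
Put 10 m³ in container 4; 10 m³ remain.
Put 11 m³ in container 5; 9 m³ remain.
Put 12 m³ in container 6; 8 m³ remain.
Put 1 m³ in container 1; 0 m³ remain.
Put 16 m³ in container 7; 4 m³ remain.
Put 5 m³ in container 4; 5 m³ remain.
Final containers: [14,5,1] [7,6,5] [15,4] [10,5] [11] [12] [16].

7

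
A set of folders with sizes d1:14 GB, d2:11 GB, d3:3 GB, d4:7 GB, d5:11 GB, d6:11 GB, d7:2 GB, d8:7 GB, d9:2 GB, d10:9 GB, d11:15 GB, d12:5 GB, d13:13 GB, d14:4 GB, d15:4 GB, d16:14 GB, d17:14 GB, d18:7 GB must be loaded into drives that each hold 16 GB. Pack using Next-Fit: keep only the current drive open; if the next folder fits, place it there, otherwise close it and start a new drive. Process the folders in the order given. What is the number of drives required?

drive 1: place d1 (14 GB), 2 GB left
drive 2: place d2 (11 GB), 5 GB left
drive 2: place d3 (3 GB), 2 GB left
drive 3: place d4 (7 GB), 9 GB left
drive 4: place d5 (11 GB), 5 GB left
drive 5: place d6 (11 GB), 5 GB left
drive 5: place d7 (2 GB), 3 GB left
drive 6: place d8 (7 GB), 9 GB left
drive 6: place d9 (2 GB), 7 GB left
drive 7: place d10 (9 GB), 7 GB left
drive 8: place d11 (15 GB), 1 GB left
drive 9: place d12 (5 GB), 11 GB left
drive 10: place d13 (13 GB), 3 GB left
drive 11: place d14 (4 GB), 12 GB left
drive 11: place d15 (4 GB), 8 GB left
drive 12: place d16 (14 GB), 2 GB left
drive 13: place d17 (14 GB), 2 GB left
drive 14: place d18 (7 GB), 9 GB left

14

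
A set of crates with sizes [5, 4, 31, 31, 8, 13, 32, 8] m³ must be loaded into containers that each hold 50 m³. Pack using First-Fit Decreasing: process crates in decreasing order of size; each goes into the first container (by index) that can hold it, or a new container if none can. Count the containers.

3

Sorted descending: 32, 31, 31, 13, 8, 8, 5, 4.
32 m³ → container 1 (remaining 18 m³)
31 m³ → container 2 (remaining 19 m³)
31 m³ → container 3 (remaining 19 m³)
13 m³ → container 1 (remaining 5 m³)
8 m³ → container 2 (remaining 11 m³)
8 m³ → container 2 (remaining 3 m³)
5 m³ → container 1 (remaining 0 m³)
4 m³ → container 3 (remaining 15 m³)
Final containers: [32,13,5] [31,8,8] [31,4].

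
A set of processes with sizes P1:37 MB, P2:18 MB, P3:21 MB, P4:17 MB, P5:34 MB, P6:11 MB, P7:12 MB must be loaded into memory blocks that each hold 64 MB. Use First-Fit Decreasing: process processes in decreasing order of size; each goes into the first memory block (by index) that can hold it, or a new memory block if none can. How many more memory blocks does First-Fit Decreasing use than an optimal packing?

First-Fit Decreasing: [37,21] [34,18,12] [17,11] → 3 memory blocks.
Total size 150 MB; any packing needs at least ⌈150/64⌉ = 3 memory blocks.
So 3 is already optimal.

0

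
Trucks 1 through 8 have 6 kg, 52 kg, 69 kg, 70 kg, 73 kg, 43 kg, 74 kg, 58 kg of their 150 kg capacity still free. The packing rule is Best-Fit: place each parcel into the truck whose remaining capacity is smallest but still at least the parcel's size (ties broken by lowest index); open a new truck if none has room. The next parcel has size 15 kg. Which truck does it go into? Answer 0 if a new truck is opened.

6

Trucks with room: truck 2 (52 kg), truck 3 (69 kg), truck 4 (70 kg), truck 5 (73 kg), truck 6 (43 kg), truck 7 (74 kg), truck 8 (58 kg).
Tightest fit is truck 6 with 43 kg free.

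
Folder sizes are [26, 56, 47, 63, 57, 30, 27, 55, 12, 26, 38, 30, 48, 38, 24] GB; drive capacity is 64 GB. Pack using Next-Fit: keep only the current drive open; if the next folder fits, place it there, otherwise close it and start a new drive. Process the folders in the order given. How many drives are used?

12 drives

Put 26 GB in drive 1; 38 GB remain.
Put 56 GB in drive 2; 8 GB remain.
Put 47 GB in drive 3; 17 GB remain.
Put 63 GB in drive 4; 1 GB remain.
Put 57 GB in drive 5; 7 GB remain.
Put 30 GB in drive 6; 34 GB remain.
Put 27 GB in drive 6; 7 GB remain.
Put 55 GB in drive 7; 9 GB remain.
Put 12 GB in drive 8; 52 GB remain.
Put 26 GB in drive 8; 26 GB remain.
Put 38 GB in drive 9; 26 GB remain.
Put 30 GB in drive 10; 34 GB remain.
Put 48 GB in drive 11; 16 GB remain.
Put 38 GB in drive 12; 26 GB remain.
Put 24 GB in drive 12; 2 GB remain.
Final drives: [26] [56] [47] [63] [57] [30,27] [55] [12,26] [38] [30] [48] [38,24].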